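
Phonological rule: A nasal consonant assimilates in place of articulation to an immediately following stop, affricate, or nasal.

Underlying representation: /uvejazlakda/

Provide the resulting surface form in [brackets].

[uvejazlakda]

no segment meets the rule's conditions; no change.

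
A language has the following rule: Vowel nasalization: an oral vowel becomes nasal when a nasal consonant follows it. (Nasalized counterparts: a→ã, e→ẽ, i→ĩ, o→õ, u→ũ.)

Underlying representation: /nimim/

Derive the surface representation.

[nĩmĩm]

/i/ before nasal /m/ → [ĩ]
/i/ before nasal /m/ → [ĩ]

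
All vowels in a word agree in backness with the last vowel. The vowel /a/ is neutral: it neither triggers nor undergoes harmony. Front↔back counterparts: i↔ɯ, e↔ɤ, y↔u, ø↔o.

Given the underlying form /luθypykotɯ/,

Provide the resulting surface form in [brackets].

/y/ harmonizes with /ɯ/ ([+back]) → [u]
/y/ harmonizes with /ɯ/ ([+back]) → [u]

[luθupukotɯ]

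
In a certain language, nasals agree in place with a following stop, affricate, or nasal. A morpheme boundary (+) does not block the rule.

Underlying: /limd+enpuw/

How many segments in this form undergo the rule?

2

/m/ before /d/ (alveolar) → [n]
/n/ before /p/ (labial) → [m]
2 segments change.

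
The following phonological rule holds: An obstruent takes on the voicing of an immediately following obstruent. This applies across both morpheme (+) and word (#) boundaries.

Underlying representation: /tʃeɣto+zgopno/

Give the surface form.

[tʃexto+zgopno]

/ɣ/ before /t/ (voiceless) → [x]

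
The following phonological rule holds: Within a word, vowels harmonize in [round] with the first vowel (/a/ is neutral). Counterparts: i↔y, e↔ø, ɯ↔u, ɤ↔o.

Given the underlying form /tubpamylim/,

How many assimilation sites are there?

/i/ harmonizes with /u/ ([+round]) → [y]
1 segment changes.

1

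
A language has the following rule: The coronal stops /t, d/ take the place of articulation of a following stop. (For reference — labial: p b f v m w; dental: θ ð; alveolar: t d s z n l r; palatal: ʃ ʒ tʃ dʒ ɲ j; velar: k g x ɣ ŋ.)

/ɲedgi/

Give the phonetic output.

[ɲeggi]

/d/ before /g/ (velar) → [g]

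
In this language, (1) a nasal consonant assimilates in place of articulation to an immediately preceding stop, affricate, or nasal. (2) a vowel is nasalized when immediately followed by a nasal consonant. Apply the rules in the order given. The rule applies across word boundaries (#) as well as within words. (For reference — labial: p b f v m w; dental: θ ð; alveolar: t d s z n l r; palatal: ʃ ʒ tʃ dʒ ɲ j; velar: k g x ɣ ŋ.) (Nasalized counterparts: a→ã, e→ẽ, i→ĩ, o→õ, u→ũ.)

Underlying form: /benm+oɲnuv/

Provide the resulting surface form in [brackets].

Rule 1: /m/ after /n/ (alveolar) → [n]
Rule 1: /n/ after /ɲ/ (palatal) → [ɲ]
After rule 1: benn+oɲɲuv
Rule 2: /e/ before nasal /n/ → [ẽ]
Rule 2: /o/ before nasal /ɲ/ → [õ]

[bẽnn+õɲɲuv]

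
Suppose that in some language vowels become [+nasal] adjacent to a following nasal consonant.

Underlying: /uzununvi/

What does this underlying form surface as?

[uzũnũnvi]

/u/ before nasal /n/ → [ũ]
/u/ before nasal /n/ → [ũ]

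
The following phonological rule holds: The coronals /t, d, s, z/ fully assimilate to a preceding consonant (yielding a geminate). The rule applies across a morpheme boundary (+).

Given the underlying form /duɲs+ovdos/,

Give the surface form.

/s/ after /ɲ/ → [ɲ] (total assimilation)
/d/ after /v/ → [v] (total assimilation)

[duɲɲ+ovvos]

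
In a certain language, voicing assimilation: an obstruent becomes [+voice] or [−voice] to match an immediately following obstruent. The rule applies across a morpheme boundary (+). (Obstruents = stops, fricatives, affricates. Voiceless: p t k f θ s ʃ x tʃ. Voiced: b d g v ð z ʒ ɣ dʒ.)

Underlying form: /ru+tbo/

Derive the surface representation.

/t/ before /b/ (voiced) → [d]

[ru+dbo]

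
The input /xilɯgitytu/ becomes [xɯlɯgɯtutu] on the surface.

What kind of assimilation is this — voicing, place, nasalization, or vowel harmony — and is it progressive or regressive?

vowel harmony, regressive

/i/→[ɯ] /i/→[ɯ] /y/→[u].
Vowels agree with the last vowel, so the harmony is regressive.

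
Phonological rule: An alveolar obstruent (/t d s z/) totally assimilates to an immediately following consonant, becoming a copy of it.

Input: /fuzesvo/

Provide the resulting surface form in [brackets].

/s/ before /v/ → [v] (total assimilation)

[fuzevvo]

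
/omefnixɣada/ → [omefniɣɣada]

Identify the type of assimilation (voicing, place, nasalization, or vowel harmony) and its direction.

/x/→[ɣ].
Each target copies a feature from the following segment, so the direction is regressive.

voicing assimilation, regressive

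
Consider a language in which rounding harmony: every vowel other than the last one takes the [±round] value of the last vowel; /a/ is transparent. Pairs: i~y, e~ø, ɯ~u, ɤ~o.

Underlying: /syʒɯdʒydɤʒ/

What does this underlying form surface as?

[siʒɯdʒidɤʒ]

/y/ harmonizes with /ɤ/ ([-round]) → [i]
/y/ harmonizes with /ɤ/ ([-round]) → [i]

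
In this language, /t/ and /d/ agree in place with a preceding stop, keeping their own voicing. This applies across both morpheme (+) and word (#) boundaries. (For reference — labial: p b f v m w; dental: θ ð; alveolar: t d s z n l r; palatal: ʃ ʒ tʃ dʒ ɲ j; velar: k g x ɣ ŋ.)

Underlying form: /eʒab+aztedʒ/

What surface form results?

no segment meets the rule's conditions; no change.

[eʒab+aztedʒ]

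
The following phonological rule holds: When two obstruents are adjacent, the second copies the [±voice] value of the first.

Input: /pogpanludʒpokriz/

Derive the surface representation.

[pogbanludʒbokriz]

/p/ after /g/ (voiced) → [b]
/p/ after /dʒ/ (voiced) → [b]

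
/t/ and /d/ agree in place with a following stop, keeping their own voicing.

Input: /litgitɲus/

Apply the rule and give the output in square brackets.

[likgitɲus]

/t/ before /g/ (velar) → [k]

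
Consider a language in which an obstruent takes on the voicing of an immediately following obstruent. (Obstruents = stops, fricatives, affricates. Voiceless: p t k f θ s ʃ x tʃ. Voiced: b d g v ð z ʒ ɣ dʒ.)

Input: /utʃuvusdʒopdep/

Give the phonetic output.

[utʃuvuzdʒobdep]

/s/ before /dʒ/ (voiced) → [z]
/p/ before /d/ (voiced) → [b]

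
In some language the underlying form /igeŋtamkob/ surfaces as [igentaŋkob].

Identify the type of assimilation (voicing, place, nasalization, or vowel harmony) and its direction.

/ŋ/→[n] /m/→[ŋ].
Each target copies a feature from the following segment, so the direction is regressive.

place assimilation, regressive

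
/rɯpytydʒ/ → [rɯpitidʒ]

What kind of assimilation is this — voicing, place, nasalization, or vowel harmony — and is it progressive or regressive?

vowel harmony, progressive

/y/→[i] /y/→[i].
Vowels agree with the first vowel, so the harmony is progressive.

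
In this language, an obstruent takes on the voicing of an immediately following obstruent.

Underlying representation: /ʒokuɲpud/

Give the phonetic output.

no segment meets the rule's conditions; no change.

[ʒokuɲpud]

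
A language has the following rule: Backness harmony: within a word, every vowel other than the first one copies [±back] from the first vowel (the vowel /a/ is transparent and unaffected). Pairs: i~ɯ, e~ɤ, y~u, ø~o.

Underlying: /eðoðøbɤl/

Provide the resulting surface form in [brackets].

[eðøðøbel]

/o/ harmonizes with /e/ ([-back]) → [ø]
/ɤ/ harmonizes with /e/ ([-back]) → [e]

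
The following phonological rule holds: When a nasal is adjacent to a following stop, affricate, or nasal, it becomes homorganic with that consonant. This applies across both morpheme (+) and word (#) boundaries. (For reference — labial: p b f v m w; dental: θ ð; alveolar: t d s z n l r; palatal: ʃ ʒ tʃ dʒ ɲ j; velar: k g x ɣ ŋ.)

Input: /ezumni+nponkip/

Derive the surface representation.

/m/ before /n/ (alveolar) → [n]
/n/ before /p/ (labial) → [m]
/n/ before /k/ (velar) → [ŋ]

[ezunni+mpoŋkip]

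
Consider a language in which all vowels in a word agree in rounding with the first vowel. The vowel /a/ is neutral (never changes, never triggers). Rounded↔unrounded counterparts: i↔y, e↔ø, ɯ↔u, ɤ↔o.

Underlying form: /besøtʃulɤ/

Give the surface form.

[besetʃɯlɤ]

/ø/ harmonizes with /e/ ([-round]) → [e]
/u/ harmonizes with /e/ ([-round]) → [ɯ]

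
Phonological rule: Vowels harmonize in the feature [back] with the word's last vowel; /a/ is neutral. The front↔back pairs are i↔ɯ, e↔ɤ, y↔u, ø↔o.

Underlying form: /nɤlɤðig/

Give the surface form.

/ɤ/ harmonizes with /i/ ([-back]) → [e]
/ɤ/ harmonizes with /i/ ([-back]) → [e]

[neleðig]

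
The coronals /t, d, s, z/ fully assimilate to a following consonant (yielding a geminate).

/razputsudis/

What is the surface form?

/z/ before /p/ → [p] (total assimilation)
/t/ before /s/ → [s] (total assimilation)

[rappussudis]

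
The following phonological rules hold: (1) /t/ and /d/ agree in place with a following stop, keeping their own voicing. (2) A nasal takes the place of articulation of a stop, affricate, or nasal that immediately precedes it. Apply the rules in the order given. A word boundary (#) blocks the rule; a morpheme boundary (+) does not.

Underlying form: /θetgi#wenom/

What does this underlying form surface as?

[θekgi#wenom]

Rule 1: /t/ before /g/ (velar) → [k]
After rule 1: θekgi#wenom
Rule 2: no segment meets the rule's conditions; no change.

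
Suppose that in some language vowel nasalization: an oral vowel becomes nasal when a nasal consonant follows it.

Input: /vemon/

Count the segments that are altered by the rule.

2

/e/ before nasal /m/ → [ẽ]
/o/ before nasal /n/ → [õ]
2 segments change.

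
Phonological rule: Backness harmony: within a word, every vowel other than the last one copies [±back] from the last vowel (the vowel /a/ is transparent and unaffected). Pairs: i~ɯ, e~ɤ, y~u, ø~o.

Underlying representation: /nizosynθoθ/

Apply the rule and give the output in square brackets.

[nɯzosunθoθ]

/i/ harmonizes with /o/ ([+back]) → [ɯ]
/y/ harmonizes with /o/ ([+back]) → [u]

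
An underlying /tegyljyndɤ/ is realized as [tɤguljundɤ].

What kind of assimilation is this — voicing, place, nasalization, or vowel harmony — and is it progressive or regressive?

/e/→[ɤ] /y/→[u] /y/→[u].
Vowels agree with the last vowel, so the harmony is regressive.

vowel harmony, regressive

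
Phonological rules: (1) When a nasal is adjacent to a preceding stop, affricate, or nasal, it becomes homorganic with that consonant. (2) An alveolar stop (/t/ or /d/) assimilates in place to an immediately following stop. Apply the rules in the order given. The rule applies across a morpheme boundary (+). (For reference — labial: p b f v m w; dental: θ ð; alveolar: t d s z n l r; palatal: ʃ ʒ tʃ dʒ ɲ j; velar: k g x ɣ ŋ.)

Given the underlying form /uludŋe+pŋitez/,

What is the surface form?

Rule 1: /ŋ/ after /d/ (alveolar) → [n]
Rule 1: /ŋ/ after /p/ (labial) → [m]
After rule 1: uludne+pmitez
Rule 2: no segment meets the rule's conditions; no change.

[uludne+pmitez]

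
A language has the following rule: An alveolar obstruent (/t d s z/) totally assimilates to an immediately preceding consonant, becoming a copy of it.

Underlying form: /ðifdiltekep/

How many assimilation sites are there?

2

/d/ after /f/ → [f] (total assimilation)
/t/ after /l/ → [l] (total assimilation)
2 segments change.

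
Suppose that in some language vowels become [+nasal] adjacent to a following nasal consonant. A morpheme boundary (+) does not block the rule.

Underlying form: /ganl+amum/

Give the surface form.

[gãnl+ãmũm]

/a/ before nasal /n/ → [ã]
/a/ before nasal /m/ → [ã]
/u/ before nasal /m/ → [ũ]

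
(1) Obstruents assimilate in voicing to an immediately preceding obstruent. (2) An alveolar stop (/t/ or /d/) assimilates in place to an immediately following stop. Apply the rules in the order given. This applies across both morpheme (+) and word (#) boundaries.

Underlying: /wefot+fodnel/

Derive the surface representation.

Rule 1: no segment meets the rule's conditions; no change.
After rule 1: wefot+fodnel
Rule 2: no segment meets the rule's conditions; no change.

[wefot+fodnel]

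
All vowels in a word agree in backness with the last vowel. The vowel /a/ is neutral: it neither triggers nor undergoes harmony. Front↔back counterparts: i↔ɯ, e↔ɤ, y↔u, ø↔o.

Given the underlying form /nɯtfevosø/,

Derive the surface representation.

/ɯ/ harmonizes with /ø/ ([-back]) → [i]
/o/ harmonizes with /ø/ ([-back]) → [ø]

[nitfevøsø]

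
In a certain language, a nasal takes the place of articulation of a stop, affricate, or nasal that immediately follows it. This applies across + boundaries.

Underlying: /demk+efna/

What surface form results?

/m/ before /k/ (velar) → [ŋ]

[deŋk+efna]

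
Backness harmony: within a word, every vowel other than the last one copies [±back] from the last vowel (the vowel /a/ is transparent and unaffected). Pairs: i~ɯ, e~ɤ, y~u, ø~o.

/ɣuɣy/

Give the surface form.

/u/ harmonizes with /y/ ([-back]) → [y]

[ɣyɣy]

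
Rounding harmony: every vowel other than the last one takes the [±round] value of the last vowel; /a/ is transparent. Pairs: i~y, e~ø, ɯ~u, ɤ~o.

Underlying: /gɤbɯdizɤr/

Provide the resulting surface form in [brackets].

[gɤbɯdizɤr]

no segment meets the rule's conditions; no change.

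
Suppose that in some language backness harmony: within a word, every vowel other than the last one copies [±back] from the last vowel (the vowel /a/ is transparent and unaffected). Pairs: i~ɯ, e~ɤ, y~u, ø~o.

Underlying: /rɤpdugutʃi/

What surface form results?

/ɤ/ harmonizes with /i/ ([-back]) → [e]
/u/ harmonizes with /i/ ([-back]) → [y]
/u/ harmonizes with /i/ ([-back]) → [y]

[repdygytʃi]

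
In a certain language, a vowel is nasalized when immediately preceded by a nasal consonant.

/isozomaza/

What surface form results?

[isozomãza]

/a/ after nasal /m/ → [ã]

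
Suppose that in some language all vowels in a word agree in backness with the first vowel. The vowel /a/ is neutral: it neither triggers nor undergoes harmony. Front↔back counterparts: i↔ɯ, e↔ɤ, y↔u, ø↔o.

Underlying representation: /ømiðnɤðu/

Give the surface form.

/ɤ/ harmonizes with /ø/ ([-back]) → [e]
/u/ harmonizes with /ø/ ([-back]) → [y]

[ømiðneðy]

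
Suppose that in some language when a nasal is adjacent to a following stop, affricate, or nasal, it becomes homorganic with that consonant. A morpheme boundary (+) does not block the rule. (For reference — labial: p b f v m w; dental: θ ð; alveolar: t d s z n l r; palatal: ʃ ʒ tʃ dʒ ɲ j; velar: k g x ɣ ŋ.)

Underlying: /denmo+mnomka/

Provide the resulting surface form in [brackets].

/n/ before /m/ (labial) → [m]
/m/ before /n/ (alveolar) → [n]
/m/ before /k/ (velar) → [ŋ]

[demmo+nnoŋka]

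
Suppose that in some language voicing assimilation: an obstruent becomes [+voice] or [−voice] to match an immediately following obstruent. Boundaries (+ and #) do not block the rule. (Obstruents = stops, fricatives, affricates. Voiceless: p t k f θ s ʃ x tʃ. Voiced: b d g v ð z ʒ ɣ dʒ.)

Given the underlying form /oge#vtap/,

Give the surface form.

[oge#ftap]

/v/ before /t/ (voiceless) → [f]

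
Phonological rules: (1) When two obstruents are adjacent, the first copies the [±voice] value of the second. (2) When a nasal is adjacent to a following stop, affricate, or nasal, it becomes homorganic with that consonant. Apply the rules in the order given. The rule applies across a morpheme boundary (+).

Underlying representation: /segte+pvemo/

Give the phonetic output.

[sekte+bvemo]

Rule 1: /g/ before /t/ (voiceless) → [k]
Rule 1: /p/ before /v/ (voiced) → [b]
After rule 1: sekte+bvemo
Rule 2: no segment meets the rule's conditions; no change.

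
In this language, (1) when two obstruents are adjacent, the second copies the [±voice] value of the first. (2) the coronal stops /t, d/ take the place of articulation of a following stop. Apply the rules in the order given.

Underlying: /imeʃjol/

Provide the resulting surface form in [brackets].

Rule 1: no segment meets the rule's conditions; no change.
After rule 1: imeʃjol
Rule 2: no segment meets the rule's conditions; no change.

[imeʃjol]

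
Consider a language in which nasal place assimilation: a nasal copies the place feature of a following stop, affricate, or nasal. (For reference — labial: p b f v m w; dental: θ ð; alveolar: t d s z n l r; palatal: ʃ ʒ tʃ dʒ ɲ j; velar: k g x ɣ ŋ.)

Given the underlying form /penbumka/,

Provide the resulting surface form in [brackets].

[pembuŋka]

/n/ before /b/ (labial) → [m]
/m/ before /k/ (velar) → [ŋ]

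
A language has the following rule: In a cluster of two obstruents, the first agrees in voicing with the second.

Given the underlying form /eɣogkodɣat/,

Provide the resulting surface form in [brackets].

/g/ before /k/ (voiceless) → [k]

[eɣokkodɣat]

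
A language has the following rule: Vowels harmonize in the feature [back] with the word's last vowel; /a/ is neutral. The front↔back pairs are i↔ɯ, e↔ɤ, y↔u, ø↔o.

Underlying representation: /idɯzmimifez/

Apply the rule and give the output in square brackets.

/ɯ/ harmonizes with /e/ ([-back]) → [i]

[idizmimifez]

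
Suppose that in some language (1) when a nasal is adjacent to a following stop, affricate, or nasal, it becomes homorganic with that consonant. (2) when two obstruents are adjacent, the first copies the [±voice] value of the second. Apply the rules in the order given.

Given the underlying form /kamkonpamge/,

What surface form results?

Rule 1: /m/ before /k/ (velar) → [ŋ]
Rule 1: /n/ before /p/ (labial) → [m]
Rule 1: /m/ before /g/ (velar) → [ŋ]
After rule 1: kaŋkompaŋge
Rule 2: no segment meets the rule's conditions; no change.

[kaŋkompaŋge]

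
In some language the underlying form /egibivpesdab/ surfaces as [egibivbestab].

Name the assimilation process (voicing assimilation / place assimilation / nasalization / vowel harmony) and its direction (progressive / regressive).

voicing assimilation, progressive

/p/→[b] /d/→[t].
Each target copies a feature from the preceding segment, so the direction is progressive.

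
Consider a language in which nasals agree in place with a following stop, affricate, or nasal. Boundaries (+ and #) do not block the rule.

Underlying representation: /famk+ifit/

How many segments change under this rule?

/m/ before /k/ (velar) → [ŋ]
1 segment changes.

1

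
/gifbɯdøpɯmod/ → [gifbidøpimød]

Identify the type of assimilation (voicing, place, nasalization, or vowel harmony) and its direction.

vowel harmony, progressive

/ɯ/→[i] /ɯ/→[i] /o/→[ø].
Vowels agree with the first vowel, so the harmony is progressive.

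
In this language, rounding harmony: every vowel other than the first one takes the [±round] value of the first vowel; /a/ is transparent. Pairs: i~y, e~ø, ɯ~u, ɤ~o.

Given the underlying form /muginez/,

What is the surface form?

[mugynøz]

/i/ harmonizes with /u/ ([+round]) → [y]
/e/ harmonizes with /u/ ([+round]) → [ø]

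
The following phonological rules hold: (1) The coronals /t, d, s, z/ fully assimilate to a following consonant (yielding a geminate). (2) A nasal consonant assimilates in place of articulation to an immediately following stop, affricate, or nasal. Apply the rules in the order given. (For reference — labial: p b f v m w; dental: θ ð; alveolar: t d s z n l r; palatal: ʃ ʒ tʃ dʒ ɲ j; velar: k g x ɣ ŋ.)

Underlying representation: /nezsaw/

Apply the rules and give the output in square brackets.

Rule 1: /z/ before /s/ → [s] (total assimilation)
After rule 1: nessaw
Rule 2: no segment meets the rule's conditions; no change.

[nessaw]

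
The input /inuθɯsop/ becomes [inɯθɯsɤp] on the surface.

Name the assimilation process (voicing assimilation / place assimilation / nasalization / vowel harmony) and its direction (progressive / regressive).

/u/→[ɯ] /o/→[ɤ].
Vowels agree with the first vowel, so the harmony is progressive.

vowel harmony, progressive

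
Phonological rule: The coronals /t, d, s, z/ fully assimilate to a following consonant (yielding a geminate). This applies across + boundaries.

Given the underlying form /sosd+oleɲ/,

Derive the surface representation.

[sodd+oleɲ]

/s/ before /d/ → [d] (total assimilation)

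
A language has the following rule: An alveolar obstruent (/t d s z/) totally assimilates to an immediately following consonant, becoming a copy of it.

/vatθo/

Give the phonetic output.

[vaθθo]

/t/ before /θ/ → [θ] (total assimilation)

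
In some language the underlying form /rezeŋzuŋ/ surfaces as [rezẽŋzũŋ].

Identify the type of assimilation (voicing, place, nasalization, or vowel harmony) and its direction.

/e/→[ẽ] /u/→[ũ].
Each target copies a feature from the following segment, so the direction is regressive.

nasalization, regressive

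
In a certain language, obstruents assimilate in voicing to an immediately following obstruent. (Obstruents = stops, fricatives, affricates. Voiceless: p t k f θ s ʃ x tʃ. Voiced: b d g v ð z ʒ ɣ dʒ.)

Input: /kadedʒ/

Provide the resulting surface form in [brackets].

[kadedʒ]

no segment meets the rule's conditions; no change.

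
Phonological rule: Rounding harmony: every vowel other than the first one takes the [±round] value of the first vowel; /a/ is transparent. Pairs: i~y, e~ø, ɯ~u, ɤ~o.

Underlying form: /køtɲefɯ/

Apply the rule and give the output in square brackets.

/e/ harmonizes with /ø/ ([+round]) → [ø]
/ɯ/ harmonizes with /ø/ ([+round]) → [u]

[køtɲøfu]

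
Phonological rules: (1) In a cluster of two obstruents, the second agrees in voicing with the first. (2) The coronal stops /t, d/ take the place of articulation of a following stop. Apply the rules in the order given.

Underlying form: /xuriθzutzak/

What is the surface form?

Rule 1: /z/ after /θ/ (voiceless) → [s]
Rule 1: /z/ after /t/ (voiceless) → [s]
After rule 1: xuriθsutsak
Rule 2: no segment meets the rule's conditions; no change.

[xuriθsutsak]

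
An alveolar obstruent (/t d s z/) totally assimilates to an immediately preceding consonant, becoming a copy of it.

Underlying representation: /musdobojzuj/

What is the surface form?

/d/ after /s/ → [s] (total assimilation)
/z/ after /j/ → [j] (total assimilation)

[mussobojjuj]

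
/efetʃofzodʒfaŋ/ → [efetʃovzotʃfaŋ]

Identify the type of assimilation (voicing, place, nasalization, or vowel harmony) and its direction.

voicing assimilation, regressive

/f/→[v] /dʒ/→[tʃ].
Each target copies a feature from the following segment, so the direction is regressive.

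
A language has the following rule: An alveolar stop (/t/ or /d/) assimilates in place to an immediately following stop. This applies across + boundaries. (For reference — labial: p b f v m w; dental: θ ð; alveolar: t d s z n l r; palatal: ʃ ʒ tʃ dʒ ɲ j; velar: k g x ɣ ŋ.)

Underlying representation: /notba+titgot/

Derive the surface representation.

[nopba+tikgot]

/t/ before /b/ (labial) → [p]
/t/ before /g/ (velar) → [k]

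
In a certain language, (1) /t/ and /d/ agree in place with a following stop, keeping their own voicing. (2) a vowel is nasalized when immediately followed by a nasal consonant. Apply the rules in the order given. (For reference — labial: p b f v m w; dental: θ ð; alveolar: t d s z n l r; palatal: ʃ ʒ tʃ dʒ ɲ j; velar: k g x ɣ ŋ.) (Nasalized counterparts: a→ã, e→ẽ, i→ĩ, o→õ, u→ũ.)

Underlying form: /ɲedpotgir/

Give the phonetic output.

Rule 1: /d/ before /p/ (labial) → [b]
Rule 1: /t/ before /g/ (velar) → [k]
After rule 1: ɲebpokgir
Rule 2: no segment meets the rule's conditions; no change.

[ɲebpokgir]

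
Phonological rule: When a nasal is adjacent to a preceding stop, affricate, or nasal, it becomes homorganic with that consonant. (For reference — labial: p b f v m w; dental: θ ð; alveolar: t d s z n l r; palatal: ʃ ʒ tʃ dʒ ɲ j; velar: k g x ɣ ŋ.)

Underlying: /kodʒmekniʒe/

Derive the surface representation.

[kodʒɲekŋiʒe]

/m/ after /dʒ/ (palatal) → [ɲ]
/n/ after /k/ (velar) → [ŋ]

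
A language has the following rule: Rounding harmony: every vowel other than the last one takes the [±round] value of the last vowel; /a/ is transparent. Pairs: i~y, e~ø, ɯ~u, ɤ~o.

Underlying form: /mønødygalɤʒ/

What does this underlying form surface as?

/ø/ harmonizes with /ɤ/ ([-round]) → [e]
/ø/ harmonizes with /ɤ/ ([-round]) → [e]
/y/ harmonizes with /ɤ/ ([-round]) → [i]

[menedigalɤʒ]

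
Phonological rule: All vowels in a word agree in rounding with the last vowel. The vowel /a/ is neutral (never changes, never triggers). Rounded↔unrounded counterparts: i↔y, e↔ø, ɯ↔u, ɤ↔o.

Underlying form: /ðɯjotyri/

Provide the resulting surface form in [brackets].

[ðɯjɤtiri]

/o/ harmonizes with /i/ ([-round]) → [ɤ]
/y/ harmonizes with /i/ ([-round]) → [i]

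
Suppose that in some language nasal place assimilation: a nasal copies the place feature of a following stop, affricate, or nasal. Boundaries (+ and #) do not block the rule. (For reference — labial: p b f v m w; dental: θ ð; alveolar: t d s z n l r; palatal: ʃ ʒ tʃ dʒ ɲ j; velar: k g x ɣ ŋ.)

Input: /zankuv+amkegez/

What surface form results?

/n/ before /k/ (velar) → [ŋ]
/m/ before /k/ (velar) → [ŋ]

[zaŋkuv+aŋkegez]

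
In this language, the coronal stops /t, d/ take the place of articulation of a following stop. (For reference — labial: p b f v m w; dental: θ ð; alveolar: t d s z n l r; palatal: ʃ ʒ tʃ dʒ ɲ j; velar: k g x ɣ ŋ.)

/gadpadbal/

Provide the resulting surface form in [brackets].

[gabpabbal]

/d/ before /p/ (labial) → [b]
/d/ before /b/ (labial) → [b]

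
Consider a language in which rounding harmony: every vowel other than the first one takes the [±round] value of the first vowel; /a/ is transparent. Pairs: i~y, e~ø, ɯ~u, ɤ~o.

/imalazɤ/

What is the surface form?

no segment meets the rule's conditions; no change.

[imalazɤ]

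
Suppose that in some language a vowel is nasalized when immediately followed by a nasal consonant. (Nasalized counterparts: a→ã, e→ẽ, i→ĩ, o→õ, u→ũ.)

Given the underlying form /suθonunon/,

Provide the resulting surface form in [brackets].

[suθõnũnõn]

/o/ before nasal /n/ → [õ]
/u/ before nasal /n/ → [ũ]
/o/ before nasal /n/ → [õ]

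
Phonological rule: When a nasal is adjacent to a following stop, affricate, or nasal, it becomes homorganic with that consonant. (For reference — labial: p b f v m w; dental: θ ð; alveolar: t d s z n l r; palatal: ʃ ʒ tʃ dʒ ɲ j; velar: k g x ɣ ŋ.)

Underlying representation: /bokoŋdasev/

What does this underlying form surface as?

/ŋ/ before /d/ (alveolar) → [n]

[bokondasev]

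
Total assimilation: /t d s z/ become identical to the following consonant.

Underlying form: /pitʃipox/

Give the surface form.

[pitʃipox]

no segment meets the rule's conditions; no change.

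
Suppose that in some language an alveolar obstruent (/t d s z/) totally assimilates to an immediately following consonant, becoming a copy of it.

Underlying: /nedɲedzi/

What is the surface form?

[neɲɲezzi]

/d/ before /ɲ/ → [ɲ] (total assimilation)
/d/ before /z/ → [z] (total assimilation)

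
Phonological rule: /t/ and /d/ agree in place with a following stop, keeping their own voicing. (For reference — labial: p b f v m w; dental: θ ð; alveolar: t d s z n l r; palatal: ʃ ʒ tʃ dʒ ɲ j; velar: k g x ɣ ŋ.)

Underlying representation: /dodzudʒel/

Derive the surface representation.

no segment meets the rule's conditions; no change.

[dodzudʒel]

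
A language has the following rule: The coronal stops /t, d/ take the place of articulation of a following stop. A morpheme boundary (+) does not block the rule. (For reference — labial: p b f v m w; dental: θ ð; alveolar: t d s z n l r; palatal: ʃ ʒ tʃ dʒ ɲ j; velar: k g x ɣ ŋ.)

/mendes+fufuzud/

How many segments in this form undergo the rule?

0

No segment meets the rule's conditions.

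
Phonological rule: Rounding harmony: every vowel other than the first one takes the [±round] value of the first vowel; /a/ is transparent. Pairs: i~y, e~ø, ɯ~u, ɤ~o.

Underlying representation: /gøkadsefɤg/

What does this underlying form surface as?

[gøkadsøfog]

/e/ harmonizes with /ø/ ([+round]) → [ø]
/ɤ/ harmonizes with /ø/ ([+round]) → [o]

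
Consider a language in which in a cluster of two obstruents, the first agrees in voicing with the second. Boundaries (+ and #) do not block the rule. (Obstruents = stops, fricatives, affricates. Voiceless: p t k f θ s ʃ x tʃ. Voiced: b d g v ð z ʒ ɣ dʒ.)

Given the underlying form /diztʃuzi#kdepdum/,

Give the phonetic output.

/z/ before /tʃ/ (voiceless) → [s]
/k/ before /d/ (voiced) → [g]
/p/ before /d/ (voiced) → [b]

[distʃuzi#gdebdum]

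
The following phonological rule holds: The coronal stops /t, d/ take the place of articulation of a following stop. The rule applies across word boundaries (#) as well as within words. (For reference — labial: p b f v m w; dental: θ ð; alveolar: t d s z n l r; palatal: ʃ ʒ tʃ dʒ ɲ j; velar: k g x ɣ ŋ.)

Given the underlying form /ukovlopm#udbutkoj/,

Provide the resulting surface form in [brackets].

[ukovlopm#ubbukkoj]

/d/ before /b/ (labial) → [b]
/t/ before /k/ (velar) → [k]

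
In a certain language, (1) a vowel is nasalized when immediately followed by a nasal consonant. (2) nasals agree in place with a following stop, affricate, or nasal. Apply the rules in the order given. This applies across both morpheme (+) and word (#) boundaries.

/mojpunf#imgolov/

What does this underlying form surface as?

[mojpũnf#ĩŋgolov]

Rule 1: /u/ before nasal /n/ → [ũ]
Rule 1: /i/ before nasal /m/ → [ĩ]
After rule 1: mojpũnf#ĩmgolov
Rule 2: /m/ before /g/ (velar) → [ŋ]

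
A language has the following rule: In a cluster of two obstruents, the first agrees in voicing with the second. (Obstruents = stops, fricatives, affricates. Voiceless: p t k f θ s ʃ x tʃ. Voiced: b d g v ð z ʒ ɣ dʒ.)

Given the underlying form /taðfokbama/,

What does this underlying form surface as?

/ð/ before /f/ (voiceless) → [θ]
/k/ before /b/ (voiced) → [g]

[taθfogbama]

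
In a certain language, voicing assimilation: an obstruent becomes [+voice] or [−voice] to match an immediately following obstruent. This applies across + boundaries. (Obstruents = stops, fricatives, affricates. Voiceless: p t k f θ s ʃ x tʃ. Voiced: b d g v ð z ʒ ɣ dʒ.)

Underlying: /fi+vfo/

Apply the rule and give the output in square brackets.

[fi+ffo]

/v/ before /f/ (voiceless) → [f]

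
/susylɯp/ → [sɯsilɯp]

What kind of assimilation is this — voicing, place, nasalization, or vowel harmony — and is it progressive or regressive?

vowel harmony, regressive

/u/→[ɯ] /y/→[i].
Vowels agree with the last vowel, so the harmony is regressive.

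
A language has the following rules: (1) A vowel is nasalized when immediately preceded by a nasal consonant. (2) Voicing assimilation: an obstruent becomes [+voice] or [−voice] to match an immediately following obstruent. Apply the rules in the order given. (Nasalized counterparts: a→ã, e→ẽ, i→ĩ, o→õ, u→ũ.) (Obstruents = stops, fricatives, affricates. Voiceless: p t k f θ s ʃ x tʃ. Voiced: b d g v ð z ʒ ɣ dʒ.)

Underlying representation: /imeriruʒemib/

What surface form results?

Rule 1: /e/ after nasal /m/ → [ẽ]
Rule 1: /i/ after nasal /m/ → [ĩ]
After rule 1: imẽriruʒemĩb
Rule 2: no segment meets the rule's conditions; no change.

[imẽriruʒemĩb]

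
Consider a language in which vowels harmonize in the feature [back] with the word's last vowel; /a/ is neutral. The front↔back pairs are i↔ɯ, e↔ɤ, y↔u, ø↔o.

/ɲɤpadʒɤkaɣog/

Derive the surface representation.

[ɲɤpadʒɤkaɣog]

no segment meets the rule's conditions; no change.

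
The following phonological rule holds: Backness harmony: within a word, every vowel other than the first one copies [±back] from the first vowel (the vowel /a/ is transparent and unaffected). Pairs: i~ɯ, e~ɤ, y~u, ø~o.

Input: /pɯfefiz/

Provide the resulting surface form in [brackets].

[pɯfɤfɯz]

/e/ harmonizes with /ɯ/ ([+back]) → [ɤ]
/i/ harmonizes with /ɯ/ ([+back]) → [ɯ]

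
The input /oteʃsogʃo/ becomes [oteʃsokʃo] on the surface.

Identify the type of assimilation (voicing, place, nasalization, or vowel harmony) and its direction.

/g/→[k].
Each target copies a feature from the following segment, so the direction is regressive.

voicing assimilation, regressive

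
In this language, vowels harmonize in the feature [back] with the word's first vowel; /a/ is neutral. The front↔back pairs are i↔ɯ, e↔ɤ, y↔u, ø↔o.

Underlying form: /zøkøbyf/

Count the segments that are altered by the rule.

0

No segment meets the rule's conditions.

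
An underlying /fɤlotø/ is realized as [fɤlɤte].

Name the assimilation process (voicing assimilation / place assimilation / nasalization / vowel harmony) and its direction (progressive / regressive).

/o/→[ɤ] /ø/→[e].
Vowels agree with the first vowel, so the harmony is progressive.

vowel harmony, progressive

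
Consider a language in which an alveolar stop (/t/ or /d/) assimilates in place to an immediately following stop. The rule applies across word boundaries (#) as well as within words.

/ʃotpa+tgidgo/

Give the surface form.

[ʃoppa+kgiggo]

/t/ before /p/ (labial) → [p]
/t/ before /g/ (velar) → [k]
/d/ before /g/ (velar) → [g]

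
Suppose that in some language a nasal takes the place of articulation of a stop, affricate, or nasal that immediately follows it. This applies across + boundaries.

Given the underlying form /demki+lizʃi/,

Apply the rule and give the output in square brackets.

[deŋki+lizʃi]

/m/ before /k/ (velar) → [ŋ]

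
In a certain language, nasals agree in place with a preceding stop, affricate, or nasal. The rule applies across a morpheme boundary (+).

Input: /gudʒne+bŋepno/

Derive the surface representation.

[gudʒɲe+bmepmo]

/n/ after /dʒ/ (palatal) → [ɲ]
/ŋ/ after /b/ (labial) → [m]
/n/ after /p/ (labial) → [m]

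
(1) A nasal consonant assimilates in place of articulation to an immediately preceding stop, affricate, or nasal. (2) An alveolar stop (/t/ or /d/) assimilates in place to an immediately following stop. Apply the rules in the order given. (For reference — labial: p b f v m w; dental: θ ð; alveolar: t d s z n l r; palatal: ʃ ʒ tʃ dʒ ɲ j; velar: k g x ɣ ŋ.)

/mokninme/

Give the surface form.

[mokŋinne]

Rule 1: /n/ after /k/ (velar) → [ŋ]
Rule 1: /m/ after /n/ (alveolar) → [n]
After rule 1: mokŋinne
Rule 2: no segment meets the rule's conditions; no change.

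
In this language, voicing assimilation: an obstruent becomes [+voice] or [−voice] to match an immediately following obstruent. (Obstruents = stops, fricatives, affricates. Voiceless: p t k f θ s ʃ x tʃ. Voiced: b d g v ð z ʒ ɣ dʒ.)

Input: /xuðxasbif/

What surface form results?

[xuθxazbif]

/ð/ before /x/ (voiceless) → [θ]
/s/ before /b/ (voiced) → [z]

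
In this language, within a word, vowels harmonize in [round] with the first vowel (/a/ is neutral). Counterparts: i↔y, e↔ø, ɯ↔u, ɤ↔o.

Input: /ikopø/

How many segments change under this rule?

2

/o/ harmonizes with /i/ ([-round]) → [ɤ]
/ø/ harmonizes with /i/ ([-round]) → [e]
2 segments change.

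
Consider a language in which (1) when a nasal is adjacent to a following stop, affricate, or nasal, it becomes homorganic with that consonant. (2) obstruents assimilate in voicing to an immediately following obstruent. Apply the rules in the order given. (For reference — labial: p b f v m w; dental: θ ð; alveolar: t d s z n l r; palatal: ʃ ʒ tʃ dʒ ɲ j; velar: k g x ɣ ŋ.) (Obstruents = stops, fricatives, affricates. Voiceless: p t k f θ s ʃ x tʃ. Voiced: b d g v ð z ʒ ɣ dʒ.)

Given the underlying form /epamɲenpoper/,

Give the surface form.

[epaɲɲempoper]

Rule 1: /m/ before /ɲ/ (palatal) → [ɲ]
Rule 1: /n/ before /p/ (labial) → [m]
After rule 1: epaɲɲempoper
Rule 2: no segment meets the rule's conditions; no change.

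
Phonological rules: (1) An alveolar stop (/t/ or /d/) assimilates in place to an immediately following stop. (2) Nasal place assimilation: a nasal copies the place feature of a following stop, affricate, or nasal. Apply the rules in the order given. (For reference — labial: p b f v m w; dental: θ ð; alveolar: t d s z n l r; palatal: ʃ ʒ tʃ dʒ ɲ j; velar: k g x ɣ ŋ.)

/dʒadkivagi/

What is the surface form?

Rule 1: /d/ before /k/ (velar) → [g]
After rule 1: dʒagkivagi
Rule 2: no segment meets the rule's conditions; no change.

[dʒagkivagi]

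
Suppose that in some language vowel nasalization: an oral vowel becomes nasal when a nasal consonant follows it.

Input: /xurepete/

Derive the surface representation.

no segment meets the rule's conditions; no change.

[xurepete]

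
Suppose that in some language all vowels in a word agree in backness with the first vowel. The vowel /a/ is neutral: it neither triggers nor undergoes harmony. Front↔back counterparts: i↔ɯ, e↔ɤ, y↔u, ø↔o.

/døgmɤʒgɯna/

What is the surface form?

[døgmeʒgina]

/ɤ/ harmonizes with /ø/ ([-back]) → [e]
/ɯ/ harmonizes with /ø/ ([-back]) → [i]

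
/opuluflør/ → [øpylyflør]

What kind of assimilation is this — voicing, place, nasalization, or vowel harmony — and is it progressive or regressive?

/o/→[ø] /u/→[y] /u/→[y].
Vowels agree with the last vowel, so the harmony is regressive.

vowel harmony, regressive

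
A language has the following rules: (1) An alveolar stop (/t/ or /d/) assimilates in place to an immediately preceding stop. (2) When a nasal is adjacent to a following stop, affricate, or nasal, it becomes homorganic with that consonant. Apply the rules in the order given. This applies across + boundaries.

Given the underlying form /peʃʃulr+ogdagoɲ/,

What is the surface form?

Rule 1: /d/ after /g/ (velar) → [g]
After rule 1: peʃʃulr+oggagoɲ
Rule 2: no segment meets the rule's conditions; no change.

[peʃʃulr+oggagoɲ]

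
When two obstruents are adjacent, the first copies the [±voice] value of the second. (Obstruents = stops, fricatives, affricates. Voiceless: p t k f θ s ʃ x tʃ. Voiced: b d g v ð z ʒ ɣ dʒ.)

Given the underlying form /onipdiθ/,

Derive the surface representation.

/p/ before /d/ (voiced) → [b]

[onibdiθ]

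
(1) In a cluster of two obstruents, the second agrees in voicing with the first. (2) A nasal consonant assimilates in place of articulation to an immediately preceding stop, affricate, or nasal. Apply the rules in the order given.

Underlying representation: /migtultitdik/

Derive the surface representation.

[migdultittik]

Rule 1: /t/ after /g/ (voiced) → [d]
Rule 1: /d/ after /t/ (voiceless) → [t]
After rule 1: migdultittik
Rule 2: no segment meets the rule's conditions; no change.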